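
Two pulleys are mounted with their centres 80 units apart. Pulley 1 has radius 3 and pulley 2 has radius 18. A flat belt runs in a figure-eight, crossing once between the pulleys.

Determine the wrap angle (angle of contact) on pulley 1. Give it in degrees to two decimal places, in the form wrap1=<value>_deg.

crossed belt: β = asin((r1+r2)/C) = asin(21/80) = 15.2185°
wrap1 = wrap2 = π + 2β = 210.4369°

wrap1=210.44_deg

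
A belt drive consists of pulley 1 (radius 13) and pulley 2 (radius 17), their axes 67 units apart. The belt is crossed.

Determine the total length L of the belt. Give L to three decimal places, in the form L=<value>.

crossed belt: β = asin((r1+r2)/C) = asin(30/67) = 26.6001°
wrap1 = wrap2 = π + 2β = 233.2003°
tangent length = C·cosβ = 59.9083
L = (r1+r2)·wrap + 2·C·cosβ = 30·4.0701 + 2·59.9083 = 241.9199

L=241.920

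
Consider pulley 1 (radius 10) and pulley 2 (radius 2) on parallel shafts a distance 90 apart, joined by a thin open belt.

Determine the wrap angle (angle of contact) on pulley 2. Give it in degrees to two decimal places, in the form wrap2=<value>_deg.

wrap2=169.80_deg

open belt: β = asin((r2−r1)/C) = asin(-8/90) = -5.0997°
wrap1 = π − 2β = 190.1994°
wrap2 = π + 2β = 169.8006°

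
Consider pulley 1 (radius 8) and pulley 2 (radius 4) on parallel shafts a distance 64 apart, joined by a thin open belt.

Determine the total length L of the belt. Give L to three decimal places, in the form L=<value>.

open belt: β = asin((r2−r1)/C) = asin(-4/64) = -3.5833°
wrap1 = π − 2β = 187.1666°
wrap2 = π + 2β = 172.8334°
tangent length = C·cosβ = 63.8749
L = r1·wrap1 + r2·wrap2 + 2·C·cosβ = 8·3.2667 + 4·3.0165 + 2·63.8749 = 165.9492

L=165.949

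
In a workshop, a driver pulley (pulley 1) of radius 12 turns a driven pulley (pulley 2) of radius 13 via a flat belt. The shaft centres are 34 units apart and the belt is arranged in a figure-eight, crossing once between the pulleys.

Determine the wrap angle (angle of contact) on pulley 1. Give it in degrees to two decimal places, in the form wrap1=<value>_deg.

crossed belt: β = asin((r1+r2)/C) = asin(25/34) = 47.3321°
wrap1 = wrap2 = π + 2β = 274.6641°

wrap1=274.66_deg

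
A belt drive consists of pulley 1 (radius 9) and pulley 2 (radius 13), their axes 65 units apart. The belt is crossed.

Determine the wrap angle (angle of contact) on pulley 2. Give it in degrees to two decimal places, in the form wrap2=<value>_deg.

wrap2=219.57_deg

crossed belt: β = asin((r1+r2)/C) = asin(22/65) = 19.7832°
wrap1 = wrap2 = π + 2β = 219.5663°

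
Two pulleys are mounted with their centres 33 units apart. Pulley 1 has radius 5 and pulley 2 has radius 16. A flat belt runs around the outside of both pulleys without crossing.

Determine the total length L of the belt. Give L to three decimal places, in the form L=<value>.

open belt: β = asin((r2−r1)/C) = asin(11/33) = 19.4712°
wrap1 = π − 2β = 141.0576°
wrap2 = π + 2β = 218.9424°
tangent length = C·cosβ = 31.1127
L = r1·wrap1 + r2·wrap2 + 2·C·cosβ = 5·2.4619 + 16·3.8213 + 2·31.1127 = 135.6753

L=135.675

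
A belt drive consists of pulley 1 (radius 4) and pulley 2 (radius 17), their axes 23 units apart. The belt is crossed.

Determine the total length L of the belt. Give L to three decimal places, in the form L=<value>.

crossed belt: β = asin((r1+r2)/C) = asin(21/23) = 65.9294°
wrap1 = wrap2 = π + 2β = 311.8588°
tangent length = C·cosβ = 9.3808
L = (r1+r2)·wrap + 2·C·cosβ = 21·5.4430 + 2·9.3808 = 133.0639

L=133.064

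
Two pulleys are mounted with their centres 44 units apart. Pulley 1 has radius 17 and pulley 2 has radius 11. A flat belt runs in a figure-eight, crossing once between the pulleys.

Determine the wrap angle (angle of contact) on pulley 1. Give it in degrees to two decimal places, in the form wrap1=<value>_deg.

wrap1=259.04_deg

crossed belt: β = asin((r1+r2)/C) = asin(28/44) = 39.5212°
wrap1 = wrap2 = π + 2β = 259.0424°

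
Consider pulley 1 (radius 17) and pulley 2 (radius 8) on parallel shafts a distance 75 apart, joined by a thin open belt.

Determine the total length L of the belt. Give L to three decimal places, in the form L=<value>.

L=229.621

open belt: β = asin((r2−r1)/C) = asin(-9/75) = -6.8921°
wrap1 = π − 2β = 193.7842°
wrap2 = π + 2β = 166.2158°
tangent length = C·cosβ = 74.4580
L = r1·wrap1 + r2·wrap2 + 2·C·cosβ = 17·3.3822 + 8·2.9010 + 2·74.4580 = 229.6211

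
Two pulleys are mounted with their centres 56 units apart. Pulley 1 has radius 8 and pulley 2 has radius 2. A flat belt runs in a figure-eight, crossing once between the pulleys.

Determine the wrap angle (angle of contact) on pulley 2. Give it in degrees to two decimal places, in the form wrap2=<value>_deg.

wrap2=200.57_deg

crossed belt: β = asin((r1+r2)/C) = asin(10/56) = 10.2866°
wrap1 = wrap2 = π + 2β = 200.5731°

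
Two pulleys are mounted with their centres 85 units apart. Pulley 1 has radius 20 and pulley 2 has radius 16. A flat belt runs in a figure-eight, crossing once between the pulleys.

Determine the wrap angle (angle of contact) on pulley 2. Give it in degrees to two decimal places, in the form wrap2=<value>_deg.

crossed belt: β = asin((r1+r2)/C) = asin(36/85) = 25.0576°
wrap1 = wrap2 = π + 2β = 230.1152°

wrap2=230.12_deg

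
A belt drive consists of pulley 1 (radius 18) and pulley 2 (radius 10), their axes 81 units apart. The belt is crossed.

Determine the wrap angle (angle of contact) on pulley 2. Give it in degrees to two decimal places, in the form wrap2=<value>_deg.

crossed belt: β = asin((r1+r2)/C) = asin(28/81) = 20.2233°
wrap1 = wrap2 = π + 2β = 220.4465°

wrap2=220.45_deg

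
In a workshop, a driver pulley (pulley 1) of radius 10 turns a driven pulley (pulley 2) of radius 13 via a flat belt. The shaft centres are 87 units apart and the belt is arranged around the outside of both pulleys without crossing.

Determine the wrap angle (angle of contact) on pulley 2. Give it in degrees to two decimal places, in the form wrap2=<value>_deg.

open belt: β = asin((r2−r1)/C) = asin(3/87) = 1.9761°
wrap1 = π − 2β = 176.0478°
wrap2 = π + 2β = 183.9522°

wrap2=183.95_deg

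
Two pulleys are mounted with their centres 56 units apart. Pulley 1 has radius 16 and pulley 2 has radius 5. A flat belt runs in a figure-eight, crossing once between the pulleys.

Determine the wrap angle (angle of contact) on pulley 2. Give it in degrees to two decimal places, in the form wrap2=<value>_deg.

wrap2=224.05_deg

crossed belt: β = asin((r1+r2)/C) = asin(21/56) = 22.0243°
wrap1 = wrap2 = π + 2β = 224.0486°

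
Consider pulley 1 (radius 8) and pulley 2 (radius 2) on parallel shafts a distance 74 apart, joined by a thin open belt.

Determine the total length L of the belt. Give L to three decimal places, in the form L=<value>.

L=179.903

open belt: β = asin((r2−r1)/C) = asin(-6/74) = -4.6507°
wrap1 = π − 2β = 189.3014°
wrap2 = π + 2β = 170.6986°
tangent length = C·cosβ = 73.7564
L = r1·wrap1 + r2·wrap2 + 2·C·cosβ = 8·3.3039 + 2·2.9793 + 2·73.7564 = 179.9027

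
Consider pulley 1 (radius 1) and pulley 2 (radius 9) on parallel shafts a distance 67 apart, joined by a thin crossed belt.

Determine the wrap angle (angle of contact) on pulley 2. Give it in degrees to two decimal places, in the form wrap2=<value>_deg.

crossed belt: β = asin((r1+r2)/C) = asin(10/67) = 8.5837°
wrap1 = wrap2 = π + 2β = 197.1674°

wrap2=197.17_deg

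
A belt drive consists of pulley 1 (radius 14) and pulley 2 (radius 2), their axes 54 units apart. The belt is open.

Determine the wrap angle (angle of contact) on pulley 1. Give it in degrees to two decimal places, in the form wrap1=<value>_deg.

wrap1=205.68_deg

open belt: β = asin((r2−r1)/C) = asin(-12/54) = -12.8396°
wrap1 = π − 2β = 205.6792°
wrap2 = π + 2β = 154.3208°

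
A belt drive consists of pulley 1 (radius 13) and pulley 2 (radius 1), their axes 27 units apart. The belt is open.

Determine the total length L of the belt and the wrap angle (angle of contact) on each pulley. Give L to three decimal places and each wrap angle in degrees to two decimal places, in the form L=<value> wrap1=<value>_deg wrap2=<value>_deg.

open belt: β = asin((r2−r1)/C) = asin(-12/27) = -26.3878°
wrap1 = π − 2β = 232.7756°
wrap2 = π + 2β = 127.2244°
tangent length = C·cosβ = 24.1868
L = r1·wrap1 + r2·wrap2 + 2·C·cosβ = 13·4.0627 + 1·2.2205 + 2·24.1868 = 103.4091

L=103.409 wrap1=232.78_deg wrap2=127.22_deg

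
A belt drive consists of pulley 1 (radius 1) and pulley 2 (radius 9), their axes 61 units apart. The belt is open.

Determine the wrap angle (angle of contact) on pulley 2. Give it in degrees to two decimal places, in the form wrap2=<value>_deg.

wrap2=195.07_deg

open belt: β = asin((r2−r1)/C) = asin(8/61) = 7.5359°
wrap1 = π − 2β = 164.9282°
wrap2 = π + 2β = 195.0718°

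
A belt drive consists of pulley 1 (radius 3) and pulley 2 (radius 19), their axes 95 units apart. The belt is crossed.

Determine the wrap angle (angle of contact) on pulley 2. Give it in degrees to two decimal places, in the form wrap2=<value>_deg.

wrap2=206.78_deg

crossed belt: β = asin((r1+r2)/C) = asin(22/95) = 13.3900°
wrap1 = wrap2 = π + 2β = 206.7801°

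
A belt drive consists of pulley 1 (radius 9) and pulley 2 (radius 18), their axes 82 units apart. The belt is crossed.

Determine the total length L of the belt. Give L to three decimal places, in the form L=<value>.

crossed belt: β = asin((r1+r2)/C) = asin(27/82) = 19.2244°
wrap1 = wrap2 = π + 2β = 218.4487°
tangent length = C·cosβ = 77.4274
L = (r1+r2)·wrap + 2·C·cosβ = 27·3.8126 + 2·77.4274 = 257.7963

L=257.796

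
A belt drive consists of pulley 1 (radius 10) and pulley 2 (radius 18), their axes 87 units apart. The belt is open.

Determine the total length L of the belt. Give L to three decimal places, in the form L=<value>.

open belt: β = asin((r2−r1)/C) = asin(8/87) = 5.2760°
wrap1 = π − 2β = 169.4479°
wrap2 = π + 2β = 190.5521°
tangent length = C·cosβ = 86.6314
L = r1·wrap1 + r2·wrap2 + 2·C·cosβ = 10·2.9574 + 18·3.3258 + 2·86.6314 = 262.7007

L=262.701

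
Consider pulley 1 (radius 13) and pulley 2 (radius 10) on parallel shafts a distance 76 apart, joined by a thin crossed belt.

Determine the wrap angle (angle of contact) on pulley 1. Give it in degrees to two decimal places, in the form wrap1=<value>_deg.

crossed belt: β = asin((r1+r2)/C) = asin(23/76) = 17.6157°
wrap1 = wrap2 = π + 2β = 215.2315°

wrap1=215.23_deg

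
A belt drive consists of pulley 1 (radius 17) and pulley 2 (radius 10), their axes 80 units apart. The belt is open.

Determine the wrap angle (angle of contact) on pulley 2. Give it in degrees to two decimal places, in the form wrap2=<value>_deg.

open belt: β = asin((r2−r1)/C) = asin(-7/80) = -5.0198°
wrap1 = π − 2β = 190.0396°
wrap2 = π + 2β = 169.9604°

wrap2=169.96_deg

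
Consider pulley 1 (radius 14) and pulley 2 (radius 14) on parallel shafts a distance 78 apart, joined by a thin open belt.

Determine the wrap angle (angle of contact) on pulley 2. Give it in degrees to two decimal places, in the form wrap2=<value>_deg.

wrap2=180.00_deg

open belt: β = asin((r2−r1)/C) = asin(0/78) = 0.0000°
wrap1 = π − 2β = 180.0000°
wrap2 = π + 2β = 180.0000°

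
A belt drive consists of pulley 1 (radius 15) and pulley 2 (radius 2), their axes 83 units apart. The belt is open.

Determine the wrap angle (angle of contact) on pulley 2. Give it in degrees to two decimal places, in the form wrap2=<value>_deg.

wrap2=161.98_deg

open belt: β = asin((r2−r1)/C) = asin(-13/83) = -9.0111°
wrap1 = π − 2β = 198.0223°
wrap2 = π + 2β = 161.9777°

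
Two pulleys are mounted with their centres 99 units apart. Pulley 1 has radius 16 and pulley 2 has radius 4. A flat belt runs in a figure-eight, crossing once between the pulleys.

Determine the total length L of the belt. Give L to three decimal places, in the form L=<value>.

L=264.886

crossed belt: β = asin((r1+r2)/C) = asin(20/99) = 11.6551°
wrap1 = wrap2 = π + 2β = 203.3102°
tangent length = C·cosβ = 96.9588
L = (r1+r2)·wrap + 2·C·cosβ = 20·3.5484 + 2·96.9588 = 264.8862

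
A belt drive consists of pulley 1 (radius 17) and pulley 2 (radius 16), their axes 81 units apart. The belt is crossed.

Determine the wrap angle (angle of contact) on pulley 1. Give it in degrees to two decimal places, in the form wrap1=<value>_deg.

wrap1=228.08_deg

crossed belt: β = asin((r1+r2)/C) = asin(33/81) = 24.0421°
wrap1 = wrap2 = π + 2β = 228.0842°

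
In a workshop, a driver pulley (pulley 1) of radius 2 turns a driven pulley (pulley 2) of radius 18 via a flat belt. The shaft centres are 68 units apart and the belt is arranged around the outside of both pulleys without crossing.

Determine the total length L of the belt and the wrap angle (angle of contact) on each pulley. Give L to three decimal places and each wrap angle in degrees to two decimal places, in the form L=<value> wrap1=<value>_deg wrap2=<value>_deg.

L=202.614 wrap1=152.78_deg wrap2=207.22_deg

open belt: β = asin((r2−r1)/C) = asin(16/68) = 13.6090°
wrap1 = π − 2β = 152.7821°
wrap2 = π + 2β = 207.2179°
tangent length = C·cosβ = 66.0908
L = r1·wrap1 + r2·wrap2 + 2·C·cosβ = 2·2.6666 + 18·3.6166 + 2·66.0908 = 202.6142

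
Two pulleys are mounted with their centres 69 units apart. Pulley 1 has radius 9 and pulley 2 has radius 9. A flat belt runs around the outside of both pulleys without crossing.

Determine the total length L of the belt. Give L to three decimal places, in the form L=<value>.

open belt: β = asin((r2−r1)/C) = asin(0/69) = 0.0000°
wrap1 = π − 2β = 180.0000°
wrap2 = π + 2β = 180.0000°
tangent length = C·cosβ = 69.0000
L = r1·wrap1 + r2·wrap2 + 2·C·cosβ = 9·3.1416 + 9·3.1416 + 2·69.0000 = 194.5487

L=194.549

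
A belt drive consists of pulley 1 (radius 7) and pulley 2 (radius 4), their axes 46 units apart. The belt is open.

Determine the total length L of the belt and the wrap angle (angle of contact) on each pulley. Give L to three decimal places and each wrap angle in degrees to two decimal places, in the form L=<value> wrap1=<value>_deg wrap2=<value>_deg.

L=126.753 wrap1=187.48_deg wrap2=172.52_deg

open belt: β = asin((r2−r1)/C) = asin(-3/46) = -3.7393°
wrap1 = π − 2β = 187.4787°
wrap2 = π + 2β = 172.5213°
tangent length = C·cosβ = 45.9021
L = r1·wrap1 + r2·wrap2 + 2·C·cosβ = 7·3.2721 + 4·3.0111 + 2·45.9021 = 126.7532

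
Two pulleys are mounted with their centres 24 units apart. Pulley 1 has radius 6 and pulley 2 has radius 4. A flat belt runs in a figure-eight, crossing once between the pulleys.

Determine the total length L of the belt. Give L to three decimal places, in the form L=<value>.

L=83.646

crossed belt: β = asin((r1+r2)/C) = asin(10/24) = 24.6243°
wrap1 = wrap2 = π + 2β = 229.2486°
tangent length = C·cosβ = 21.8174
L = (r1+r2)·wrap + 2·C·cosβ = 10·4.0011 + 2·21.8174 = 83.6463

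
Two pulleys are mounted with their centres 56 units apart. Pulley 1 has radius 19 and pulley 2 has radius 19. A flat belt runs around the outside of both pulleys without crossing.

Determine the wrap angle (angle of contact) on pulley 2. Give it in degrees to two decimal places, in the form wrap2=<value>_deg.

open belt: β = asin((r2−r1)/C) = asin(0/56) = 0.0000°
wrap1 = π − 2β = 180.0000°
wrap2 = π + 2β = 180.0000°

wrap2=180.00_deg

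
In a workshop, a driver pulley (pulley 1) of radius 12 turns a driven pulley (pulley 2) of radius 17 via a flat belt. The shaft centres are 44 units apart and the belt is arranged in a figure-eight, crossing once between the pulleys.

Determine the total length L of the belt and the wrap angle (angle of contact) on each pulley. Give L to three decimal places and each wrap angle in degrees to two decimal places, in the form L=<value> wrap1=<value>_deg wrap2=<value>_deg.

L=199.025 wrap1=262.46_deg wrap2=262.46_deg

crossed belt: β = asin((r1+r2)/C) = asin(29/44) = 41.2306°
wrap1 = wrap2 = π + 2β = 262.4612°
tangent length = C·cosβ = 33.0908
L = (r1+r2)·wrap + 2·C·cosβ = 29·4.5808 + 2·33.0908 = 199.0251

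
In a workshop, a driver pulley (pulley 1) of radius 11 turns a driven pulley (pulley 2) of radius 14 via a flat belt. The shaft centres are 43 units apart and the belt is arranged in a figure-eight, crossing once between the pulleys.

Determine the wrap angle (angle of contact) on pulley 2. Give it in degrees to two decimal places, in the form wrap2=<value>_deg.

wrap2=251.10_deg

crossed belt: β = asin((r1+r2)/C) = asin(25/43) = 35.5487°
wrap1 = wrap2 = π + 2β = 251.0975°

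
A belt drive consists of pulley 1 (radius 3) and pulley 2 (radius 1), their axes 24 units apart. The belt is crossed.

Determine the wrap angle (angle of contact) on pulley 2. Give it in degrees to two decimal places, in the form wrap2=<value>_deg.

wrap2=199.19_deg

crossed belt: β = asin((r1+r2)/C) = asin(4/24) = 9.5941°
wrap1 = wrap2 = π + 2β = 199.1881°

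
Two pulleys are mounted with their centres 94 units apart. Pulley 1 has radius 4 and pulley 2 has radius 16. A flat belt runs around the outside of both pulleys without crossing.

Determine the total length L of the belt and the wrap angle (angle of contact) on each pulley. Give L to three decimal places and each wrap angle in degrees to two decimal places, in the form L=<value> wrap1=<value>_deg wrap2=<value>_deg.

open belt: β = asin((r2−r1)/C) = asin(12/94) = 7.3344°
wrap1 = π − 2β = 165.3313°
wrap2 = π + 2β = 194.6687°
tangent length = C·cosβ = 93.2309
L = r1·wrap1 + r2·wrap2 + 2·C·cosβ = 4·2.8856 + 16·3.3976 + 2·93.2309 = 252.3659

L=252.366 wrap1=165.33_deg wrap2=194.67_deg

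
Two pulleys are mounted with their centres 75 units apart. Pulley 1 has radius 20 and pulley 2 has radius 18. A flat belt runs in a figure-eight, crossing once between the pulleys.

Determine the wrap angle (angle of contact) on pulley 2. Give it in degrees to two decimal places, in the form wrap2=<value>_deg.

crossed belt: β = asin((r1+r2)/C) = asin(38/75) = 30.4421°
wrap1 = wrap2 = π + 2β = 240.8841°

wrap2=240.88_deg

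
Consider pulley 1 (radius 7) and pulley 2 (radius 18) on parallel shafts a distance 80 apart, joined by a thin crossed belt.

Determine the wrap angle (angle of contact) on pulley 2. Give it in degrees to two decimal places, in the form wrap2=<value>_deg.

crossed belt: β = asin((r1+r2)/C) = asin(25/80) = 18.2100°
wrap1 = wrap2 = π + 2β = 216.4199°

wrap2=216.42_deg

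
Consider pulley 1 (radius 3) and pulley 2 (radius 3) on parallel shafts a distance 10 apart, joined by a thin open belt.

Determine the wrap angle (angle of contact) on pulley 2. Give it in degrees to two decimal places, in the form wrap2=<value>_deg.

open belt: β = asin((r2−r1)/C) = asin(0/10) = 0.0000°
wrap1 = π − 2β = 180.0000°
wrap2 = π + 2β = 180.0000°

wrap2=180.00_deg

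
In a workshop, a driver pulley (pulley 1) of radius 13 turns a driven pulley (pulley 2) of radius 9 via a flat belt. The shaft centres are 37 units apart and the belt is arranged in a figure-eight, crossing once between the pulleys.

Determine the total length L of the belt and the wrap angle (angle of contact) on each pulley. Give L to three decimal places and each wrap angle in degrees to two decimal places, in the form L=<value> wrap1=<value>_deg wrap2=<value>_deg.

L=156.630 wrap1=252.97_deg wrap2=252.97_deg

crossed belt: β = asin((r1+r2)/C) = asin(22/37) = 36.4837°
wrap1 = wrap2 = π + 2β = 252.9675°
tangent length = C·cosβ = 29.7489
L = (r1+r2)·wrap + 2·C·cosβ = 22·4.4151 + 2·29.7489 = 156.6304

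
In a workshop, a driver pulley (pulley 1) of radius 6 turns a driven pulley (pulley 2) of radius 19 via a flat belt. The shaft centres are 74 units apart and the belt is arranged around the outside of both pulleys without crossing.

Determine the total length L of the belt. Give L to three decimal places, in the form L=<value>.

open belt: β = asin((r2−r1)/C) = asin(13/74) = 10.1180°
wrap1 = π − 2β = 159.7640°
wrap2 = π + 2β = 200.2360°
tangent length = C·cosβ = 72.8492
L = r1·wrap1 + r2·wrap2 + 2·C·cosβ = 6·2.7884 + 19·3.4948 + 2·72.8492 = 228.8295

L=228.830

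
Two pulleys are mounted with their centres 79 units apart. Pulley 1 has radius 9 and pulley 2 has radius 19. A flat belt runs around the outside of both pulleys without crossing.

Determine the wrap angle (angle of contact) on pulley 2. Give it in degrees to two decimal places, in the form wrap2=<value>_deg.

wrap2=194.54_deg

open belt: β = asin((r2−r1)/C) = asin(10/79) = 7.2721°
wrap1 = π − 2β = 165.4557°
wrap2 = π + 2β = 194.5443°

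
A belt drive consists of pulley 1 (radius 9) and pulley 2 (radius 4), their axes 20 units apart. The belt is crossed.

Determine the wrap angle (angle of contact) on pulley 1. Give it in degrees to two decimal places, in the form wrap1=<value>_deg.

wrap1=261.08_deg

crossed belt: β = asin((r1+r2)/C) = asin(13/20) = 40.5416°
wrap1 = wrap2 = π + 2β = 261.0832°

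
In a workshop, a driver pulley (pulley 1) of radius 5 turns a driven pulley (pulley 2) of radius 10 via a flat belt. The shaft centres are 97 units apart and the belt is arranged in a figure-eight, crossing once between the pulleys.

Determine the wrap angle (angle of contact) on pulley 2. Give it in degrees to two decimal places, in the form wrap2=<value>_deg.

crossed belt: β = asin((r1+r2)/C) = asin(15/97) = 8.8959°
wrap1 = wrap2 = π + 2β = 197.7917°

wrap2=197.79_deg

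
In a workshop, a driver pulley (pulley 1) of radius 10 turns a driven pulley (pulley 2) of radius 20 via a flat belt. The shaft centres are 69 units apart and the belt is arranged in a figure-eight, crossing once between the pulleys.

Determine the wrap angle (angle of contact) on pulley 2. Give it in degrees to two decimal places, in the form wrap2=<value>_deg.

crossed belt: β = asin((r1+r2)/C) = asin(30/69) = 25.7715°
wrap1 = wrap2 = π + 2β = 231.5429°

wrap2=231.54_deg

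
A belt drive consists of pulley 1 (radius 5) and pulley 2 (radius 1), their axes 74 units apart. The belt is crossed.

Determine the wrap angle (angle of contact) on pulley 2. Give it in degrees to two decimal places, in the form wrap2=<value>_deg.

crossed belt: β = asin((r1+r2)/C) = asin(6/74) = 4.6507°
wrap1 = wrap2 = π + 2β = 189.3014°

wrap2=189.30_deg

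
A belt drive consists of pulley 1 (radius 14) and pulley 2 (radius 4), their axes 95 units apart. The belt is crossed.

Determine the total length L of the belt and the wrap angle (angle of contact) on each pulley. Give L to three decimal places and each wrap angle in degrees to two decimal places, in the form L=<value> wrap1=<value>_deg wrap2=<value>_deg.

L=249.970 wrap1=201.84_deg wrap2=201.84_deg

crossed belt: β = asin((r1+r2)/C) = asin(18/95) = 10.9221°
wrap1 = wrap2 = π + 2β = 201.8441°
tangent length = C·cosβ = 93.2792
L = (r1+r2)·wrap + 2·C·cosβ = 18·3.5228 + 2·93.2792 = 249.9695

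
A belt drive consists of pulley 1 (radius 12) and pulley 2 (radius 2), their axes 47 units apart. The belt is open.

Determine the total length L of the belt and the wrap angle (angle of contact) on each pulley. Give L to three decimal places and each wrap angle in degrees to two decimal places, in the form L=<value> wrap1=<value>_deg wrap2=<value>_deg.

L=140.118 wrap1=204.57_deg wrap2=155.43_deg

open belt: β = asin((r2−r1)/C) = asin(-10/47) = -12.2845°
wrap1 = π − 2β = 204.5690°
wrap2 = π + 2β = 155.4310°
tangent length = C·cosβ = 45.9239
L = r1·wrap1 + r2·wrap2 + 2·C·cosβ = 12·3.5704 + 2·2.7128 + 2·45.9239 = 140.1181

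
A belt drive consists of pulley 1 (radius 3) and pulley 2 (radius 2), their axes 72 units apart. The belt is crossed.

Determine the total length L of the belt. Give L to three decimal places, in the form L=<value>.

crossed belt: β = asin((r1+r2)/C) = asin(5/72) = 3.9821°
wrap1 = wrap2 = π + 2β = 187.9642°
tangent length = C·cosβ = 71.8262
L = (r1+r2)·wrap + 2·C·cosβ = 5·3.2806 + 2·71.8262 = 160.0553

L=160.055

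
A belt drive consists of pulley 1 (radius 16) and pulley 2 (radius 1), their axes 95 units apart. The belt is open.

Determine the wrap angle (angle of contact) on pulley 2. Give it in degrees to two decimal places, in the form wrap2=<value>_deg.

open belt: β = asin((r2−r1)/C) = asin(-15/95) = -9.0847°
wrap1 = π − 2β = 198.1694°
wrap2 = π + 2β = 161.8306°

wrap2=161.83_deg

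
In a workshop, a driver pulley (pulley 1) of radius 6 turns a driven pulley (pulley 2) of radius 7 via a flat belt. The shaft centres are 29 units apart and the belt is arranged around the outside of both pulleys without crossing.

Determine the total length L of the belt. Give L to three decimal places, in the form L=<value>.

L=98.875

open belt: β = asin((r2−r1)/C) = asin(1/29) = 1.9761°
wrap1 = π − 2β = 176.0478°
wrap2 = π + 2β = 183.9522°
tangent length = C·cosβ = 28.9828
L = r1·wrap1 + r2·wrap2 + 2·C·cosβ = 6·3.0726 + 7·3.2106 + 2·28.9828 = 98.8752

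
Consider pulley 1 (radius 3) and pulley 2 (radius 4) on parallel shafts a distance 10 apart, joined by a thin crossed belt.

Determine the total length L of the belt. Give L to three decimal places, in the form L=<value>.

crossed belt: β = asin((r1+r2)/C) = asin(7/10) = 44.4270°
wrap1 = wrap2 = π + 2β = 268.8540°
tangent length = C·cosβ = 7.1414
L = (r1+r2)·wrap + 2·C·cosβ = 7·4.6924 + 2·7.1414 = 47.1296

L=47.130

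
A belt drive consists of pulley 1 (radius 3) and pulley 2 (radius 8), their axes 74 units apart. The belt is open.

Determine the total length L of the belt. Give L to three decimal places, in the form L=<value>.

open belt: β = asin((r2−r1)/C) = asin(5/74) = 3.8743°
wrap1 = π − 2β = 172.2514°
wrap2 = π + 2β = 187.7486°
tangent length = C·cosβ = 73.8309
L = r1·wrap1 + r2·wrap2 + 2·C·cosβ = 3·3.0064 + 8·3.2768 + 2·73.8309 = 182.8955

L=182.895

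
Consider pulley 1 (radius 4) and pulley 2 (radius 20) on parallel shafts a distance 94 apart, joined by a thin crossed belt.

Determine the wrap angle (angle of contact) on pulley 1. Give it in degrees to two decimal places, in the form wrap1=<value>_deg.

wrap1=209.58_deg

crossed belt: β = asin((r1+r2)/C) = asin(24/94) = 14.7925°
wrap1 = wrap2 = π + 2β = 209.5850°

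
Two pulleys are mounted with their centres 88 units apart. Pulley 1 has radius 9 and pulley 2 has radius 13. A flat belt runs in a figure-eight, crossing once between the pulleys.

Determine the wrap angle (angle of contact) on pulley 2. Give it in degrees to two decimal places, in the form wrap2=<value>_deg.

wrap2=208.96_deg

crossed belt: β = asin((r1+r2)/C) = asin(22/88) = 14.4775°
wrap1 = wrap2 = π + 2β = 208.9550°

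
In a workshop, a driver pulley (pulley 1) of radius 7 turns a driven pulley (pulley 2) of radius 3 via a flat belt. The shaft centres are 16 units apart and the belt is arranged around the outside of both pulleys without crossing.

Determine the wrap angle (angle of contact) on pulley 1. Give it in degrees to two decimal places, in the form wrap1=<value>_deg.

open belt: β = asin((r2−r1)/C) = asin(-4/16) = -14.4775°
wrap1 = π − 2β = 208.9550°
wrap2 = π + 2β = 151.0450°

wrap1=208.96_deg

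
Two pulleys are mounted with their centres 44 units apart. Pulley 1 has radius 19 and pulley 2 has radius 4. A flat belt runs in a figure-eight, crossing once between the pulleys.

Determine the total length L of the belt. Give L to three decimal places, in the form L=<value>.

crossed belt: β = asin((r1+r2)/C) = asin(23/44) = 31.5154°
wrap1 = wrap2 = π + 2β = 243.0307°
tangent length = C·cosβ = 37.5100
L = (r1+r2)·wrap + 2·C·cosβ = 23·4.2417 + 2·37.5100 = 172.5788

L=172.579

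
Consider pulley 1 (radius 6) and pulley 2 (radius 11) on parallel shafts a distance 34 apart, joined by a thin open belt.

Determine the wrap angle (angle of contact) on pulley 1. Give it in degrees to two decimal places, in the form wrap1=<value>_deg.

wrap1=163.09_deg

open belt: β = asin((r2−r1)/C) = asin(5/34) = 8.4565°
wrap1 = π − 2β = 163.0870°
wrap2 = π + 2β = 196.9130°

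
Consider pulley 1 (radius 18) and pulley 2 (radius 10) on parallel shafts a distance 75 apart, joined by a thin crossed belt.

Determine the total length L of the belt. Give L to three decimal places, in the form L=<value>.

L=248.545

crossed belt: β = asin((r1+r2)/C) = asin(28/75) = 21.9213°
wrap1 = wrap2 = π + 2β = 223.8427°
tangent length = C·cosβ = 69.5773
L = (r1+r2)·wrap + 2·C·cosβ = 28·3.9068 + 2·69.5773 = 248.5448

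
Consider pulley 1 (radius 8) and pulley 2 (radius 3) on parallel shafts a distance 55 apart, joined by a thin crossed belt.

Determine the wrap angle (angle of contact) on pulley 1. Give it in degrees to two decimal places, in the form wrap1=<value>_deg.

crossed belt: β = asin((r1+r2)/C) = asin(11/55) = 11.5370°
wrap1 = wrap2 = π + 2β = 203.0739°

wrap1=203.07_deg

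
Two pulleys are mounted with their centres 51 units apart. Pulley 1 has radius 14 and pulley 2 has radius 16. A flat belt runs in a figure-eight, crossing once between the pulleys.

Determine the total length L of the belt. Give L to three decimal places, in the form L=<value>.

crossed belt: β = asin((r1+r2)/C) = asin(30/51) = 36.0319°
wrap1 = wrap2 = π + 2β = 252.0638°
tangent length = C·cosβ = 41.2432
L = (r1+r2)·wrap + 2·C·cosβ = 30·4.3993 + 2·41.2432 = 214.4666

L=214.467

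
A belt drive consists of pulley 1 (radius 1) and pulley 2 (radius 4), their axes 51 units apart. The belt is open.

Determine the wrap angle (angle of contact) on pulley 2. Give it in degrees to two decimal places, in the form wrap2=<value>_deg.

open belt: β = asin((r2−r1)/C) = asin(3/51) = 3.3723°
wrap1 = π − 2β = 173.2554°
wrap2 = π + 2β = 186.7446°

wrap2=186.74_deg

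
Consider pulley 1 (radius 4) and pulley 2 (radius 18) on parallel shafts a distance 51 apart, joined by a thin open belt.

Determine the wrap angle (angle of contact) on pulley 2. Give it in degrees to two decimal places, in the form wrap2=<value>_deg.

wrap2=211.87_deg

open belt: β = asin((r2−r1)/C) = asin(14/51) = 15.9328°
wrap1 = π − 2β = 148.1344°
wrap2 = π + 2β = 211.8656°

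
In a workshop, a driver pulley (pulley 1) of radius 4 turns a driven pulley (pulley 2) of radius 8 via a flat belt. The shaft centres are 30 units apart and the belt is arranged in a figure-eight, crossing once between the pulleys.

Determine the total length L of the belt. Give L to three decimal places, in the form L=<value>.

crossed belt: β = asin((r1+r2)/C) = asin(12/30) = 23.5782°
wrap1 = wrap2 = π + 2β = 227.1564°
tangent length = C·cosβ = 27.4955
L = (r1+r2)·wrap + 2·C·cosβ = 12·3.9646 + 2·27.4955 = 102.5664

L=102.566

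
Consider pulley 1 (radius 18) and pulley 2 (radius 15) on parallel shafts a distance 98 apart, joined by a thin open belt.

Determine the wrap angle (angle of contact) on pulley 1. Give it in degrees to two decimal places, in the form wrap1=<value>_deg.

open belt: β = asin((r2−r1)/C) = asin(-3/98) = -1.7542°
wrap1 = π − 2β = 183.5085°
wrap2 = π + 2β = 176.4915°

wrap1=183.51_deg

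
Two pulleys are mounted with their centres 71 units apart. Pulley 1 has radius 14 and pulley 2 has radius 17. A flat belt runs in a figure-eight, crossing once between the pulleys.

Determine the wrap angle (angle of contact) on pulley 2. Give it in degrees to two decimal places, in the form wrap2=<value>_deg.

wrap2=231.78_deg

crossed belt: β = asin((r1+r2)/C) = asin(31/71) = 25.8884°
wrap1 = wrap2 = π + 2β = 231.7768°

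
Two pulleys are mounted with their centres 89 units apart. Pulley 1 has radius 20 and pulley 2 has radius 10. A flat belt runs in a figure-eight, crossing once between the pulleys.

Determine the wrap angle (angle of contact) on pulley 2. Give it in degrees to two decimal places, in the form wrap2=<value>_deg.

crossed belt: β = asin((r1+r2)/C) = asin(30/89) = 19.6990°
wrap1 = wrap2 = π + 2β = 219.3980°

wrap2=219.40_deg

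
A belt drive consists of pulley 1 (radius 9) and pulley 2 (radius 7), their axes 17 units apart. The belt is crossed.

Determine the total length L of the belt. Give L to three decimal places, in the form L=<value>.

L=100.990

crossed belt: β = asin((r1+r2)/C) = asin(16/17) = 70.2501°
wrap1 = wrap2 = π + 2β = 320.5002°
tangent length = C·cosβ = 5.7446
L = (r1+r2)·wrap + 2·C·cosβ = 16·5.5938 + 2·5.7446 = 100.9897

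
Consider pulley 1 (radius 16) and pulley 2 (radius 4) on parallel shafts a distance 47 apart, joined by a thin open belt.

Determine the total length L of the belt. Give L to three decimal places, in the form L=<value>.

L=159.913

open belt: β = asin((r2−r1)/C) = asin(-12/47) = -14.7925°
wrap1 = π − 2β = 209.5850°
wrap2 = π + 2β = 150.4150°
tangent length = C·cosβ = 45.4423
L = r1·wrap1 + r2·wrap2 + 2·C·cosβ = 16·3.6579 + 4·2.6252 + 2·45.4423 = 159.9127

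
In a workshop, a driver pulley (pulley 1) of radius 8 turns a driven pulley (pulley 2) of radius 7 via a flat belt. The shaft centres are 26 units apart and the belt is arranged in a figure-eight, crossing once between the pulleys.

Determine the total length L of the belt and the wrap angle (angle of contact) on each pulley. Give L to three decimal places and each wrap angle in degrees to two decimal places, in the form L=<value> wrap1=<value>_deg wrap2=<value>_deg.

crossed belt: β = asin((r1+r2)/C) = asin(15/26) = 35.2344°
wrap1 = wrap2 = π + 2β = 250.4688°
tangent length = C·cosβ = 21.2368
L = (r1+r2)·wrap + 2·C·cosβ = 15·4.3715 + 2·21.2368 = 108.0461

L=108.046 wrap1=250.47_deg wrap2=250.47_deg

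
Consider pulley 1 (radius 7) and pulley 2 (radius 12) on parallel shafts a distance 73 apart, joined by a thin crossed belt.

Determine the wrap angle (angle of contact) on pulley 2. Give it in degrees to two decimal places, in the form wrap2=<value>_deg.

crossed belt: β = asin((r1+r2)/C) = asin(19/73) = 15.0863°
wrap1 = wrap2 = π + 2β = 210.1726°

wrap2=210.17_deg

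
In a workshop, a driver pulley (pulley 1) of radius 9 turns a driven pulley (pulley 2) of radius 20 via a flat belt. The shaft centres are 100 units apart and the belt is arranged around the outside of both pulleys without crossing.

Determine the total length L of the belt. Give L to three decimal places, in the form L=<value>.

L=292.317

open belt: β = asin((r2−r1)/C) = asin(11/100) = 6.3153°
wrap1 = π − 2β = 167.3694°
wrap2 = π + 2β = 192.6306°
tangent length = C·cosβ = 99.3932
L = r1·wrap1 + r2·wrap2 + 2·C·cosβ = 9·2.9211 + 20·3.3620 + 2·99.3932 = 292.3174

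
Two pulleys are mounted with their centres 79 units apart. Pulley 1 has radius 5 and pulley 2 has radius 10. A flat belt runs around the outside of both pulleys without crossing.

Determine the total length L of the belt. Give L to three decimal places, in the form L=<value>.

open belt: β = asin((r2−r1)/C) = asin(5/79) = 3.6287°
wrap1 = π − 2β = 172.7425°
wrap2 = π + 2β = 187.2575°
tangent length = C·cosβ = 78.8416
L = r1·wrap1 + r2·wrap2 + 2·C·cosβ = 5·3.0149 + 10·3.2683 + 2·78.8416 = 205.4405

L=205.440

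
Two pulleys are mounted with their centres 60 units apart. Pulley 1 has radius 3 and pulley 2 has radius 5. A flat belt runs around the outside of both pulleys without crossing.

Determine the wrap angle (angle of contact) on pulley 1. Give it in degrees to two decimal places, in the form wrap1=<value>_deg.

wrap1=176.18_deg

open belt: β = asin((r2−r1)/C) = asin(2/60) = 1.9102°
wrap1 = π − 2β = 176.1796°
wrap2 = π + 2β = 183.8204°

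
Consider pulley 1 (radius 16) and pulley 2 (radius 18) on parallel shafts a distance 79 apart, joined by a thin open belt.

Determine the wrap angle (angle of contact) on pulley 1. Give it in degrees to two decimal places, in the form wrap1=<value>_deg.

open belt: β = asin((r2−r1)/C) = asin(2/79) = 1.4507°
wrap1 = π − 2β = 177.0986°
wrap2 = π + 2β = 182.9014°

wrap1=177.10_deg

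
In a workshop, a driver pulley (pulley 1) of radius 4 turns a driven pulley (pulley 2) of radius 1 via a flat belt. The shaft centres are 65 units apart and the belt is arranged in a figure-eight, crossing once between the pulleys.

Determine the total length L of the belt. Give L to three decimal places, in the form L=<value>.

L=146.093

crossed belt: β = asin((r1+r2)/C) = asin(5/65) = 4.4117°
wrap1 = wrap2 = π + 2β = 188.8235°
tangent length = C·cosβ = 64.8074
L = (r1+r2)·wrap + 2·C·cosβ = 5·3.2956 + 2·64.8074 = 146.0928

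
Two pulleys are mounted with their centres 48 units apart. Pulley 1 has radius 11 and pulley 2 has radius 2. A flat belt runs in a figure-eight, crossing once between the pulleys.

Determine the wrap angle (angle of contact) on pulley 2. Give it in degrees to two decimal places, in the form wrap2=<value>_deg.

wrap2=211.43_deg

crossed belt: β = asin((r1+r2)/C) = asin(13/48) = 15.7139°
wrap1 = wrap2 = π + 2β = 211.4277°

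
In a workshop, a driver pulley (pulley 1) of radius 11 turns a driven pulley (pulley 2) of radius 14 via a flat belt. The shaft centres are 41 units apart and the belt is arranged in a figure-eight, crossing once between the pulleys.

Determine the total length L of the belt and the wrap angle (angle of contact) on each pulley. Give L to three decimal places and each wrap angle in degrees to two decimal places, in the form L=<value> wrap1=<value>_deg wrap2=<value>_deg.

L=176.320 wrap1=255.14_deg wrap2=255.14_deg

crossed belt: β = asin((r1+r2)/C) = asin(25/41) = 37.5719°
wrap1 = wrap2 = π + 2β = 255.1437°
tangent length = C·cosβ = 32.4962
L = (r1+r2)·wrap + 2·C·cosβ = 25·4.4531 + 2·32.4962 = 176.3198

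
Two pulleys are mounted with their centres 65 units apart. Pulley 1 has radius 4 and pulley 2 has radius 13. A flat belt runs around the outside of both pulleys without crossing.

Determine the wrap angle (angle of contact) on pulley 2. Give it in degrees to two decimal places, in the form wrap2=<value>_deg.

open belt: β = asin((r2−r1)/C) = asin(9/65) = 7.9588°
wrap1 = π − 2β = 164.0823°
wrap2 = π + 2β = 195.9177°

wrap2=195.92_deg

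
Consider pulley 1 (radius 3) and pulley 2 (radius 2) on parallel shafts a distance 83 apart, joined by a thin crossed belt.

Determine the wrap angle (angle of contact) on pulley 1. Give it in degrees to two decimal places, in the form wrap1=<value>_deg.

wrap1=186.91_deg

crossed belt: β = asin((r1+r2)/C) = asin(5/83) = 3.4536°
wrap1 = wrap2 = π + 2β = 186.9073°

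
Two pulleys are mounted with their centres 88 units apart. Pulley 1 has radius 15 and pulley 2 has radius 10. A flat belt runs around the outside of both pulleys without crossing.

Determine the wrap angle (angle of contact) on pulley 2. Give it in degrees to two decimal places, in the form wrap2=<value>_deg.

wrap2=173.49_deg

open belt: β = asin((r2−r1)/C) = asin(-5/88) = -3.2572°
wrap1 = π − 2β = 186.5144°
wrap2 = π + 2β = 173.4856°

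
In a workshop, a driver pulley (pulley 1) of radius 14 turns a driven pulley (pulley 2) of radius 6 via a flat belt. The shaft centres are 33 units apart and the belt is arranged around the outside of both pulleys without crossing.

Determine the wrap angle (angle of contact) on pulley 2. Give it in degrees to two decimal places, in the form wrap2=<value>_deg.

open belt: β = asin((r2−r1)/C) = asin(-8/33) = -14.0297°
wrap1 = π − 2β = 208.0593°
wrap2 = π + 2β = 151.9407°

wrap2=151.94_deg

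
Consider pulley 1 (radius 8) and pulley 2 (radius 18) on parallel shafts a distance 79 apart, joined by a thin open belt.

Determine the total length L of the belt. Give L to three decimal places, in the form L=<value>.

L=240.949

open belt: β = asin((r2−r1)/C) = asin(10/79) = 7.2721°
wrap1 = π − 2β = 165.4557°
wrap2 = π + 2β = 194.5443°
tangent length = C·cosβ = 78.3645
L = r1·wrap1 + r2·wrap2 + 2·C·cosβ = 8·2.8877 + 18·3.3954 + 2·78.3645 = 240.9489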